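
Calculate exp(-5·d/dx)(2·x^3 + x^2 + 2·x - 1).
2 x^{3} - 29 x^{2} + 142 x - 236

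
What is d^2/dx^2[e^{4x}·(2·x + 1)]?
32 \left(x + 1\right) e^{4 x}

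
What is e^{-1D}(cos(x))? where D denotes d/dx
\cos{\left(x - 1 \right)}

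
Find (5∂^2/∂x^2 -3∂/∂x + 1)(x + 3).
x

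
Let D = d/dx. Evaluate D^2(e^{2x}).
4 e^{2 x}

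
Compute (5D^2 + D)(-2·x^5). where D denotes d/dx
10 x^{3} \left(- x - 20\right)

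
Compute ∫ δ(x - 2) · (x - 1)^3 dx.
1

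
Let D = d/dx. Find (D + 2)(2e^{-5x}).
- 6 e^{- 5 x}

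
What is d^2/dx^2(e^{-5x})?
25 e^{- 5 x}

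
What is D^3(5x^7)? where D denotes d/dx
1050 x^{4}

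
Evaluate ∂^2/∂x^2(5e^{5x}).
125 e^{5 x}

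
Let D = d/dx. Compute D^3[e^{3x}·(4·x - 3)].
\left(108 x + 27\right) e^{3 x}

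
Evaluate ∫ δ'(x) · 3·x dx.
-3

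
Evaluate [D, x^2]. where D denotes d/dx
2 x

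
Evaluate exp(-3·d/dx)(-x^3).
- x^{3} + 9 x^{2} - 27 x + 27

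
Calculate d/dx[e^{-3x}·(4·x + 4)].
4 \left(- 3 x - 2\right) e^{- 3 x}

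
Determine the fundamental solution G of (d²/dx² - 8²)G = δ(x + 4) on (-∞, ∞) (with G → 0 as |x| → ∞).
-\frac{e^{-8|x + 4|}}{16}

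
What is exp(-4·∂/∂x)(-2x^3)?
- 2 x^{3} + 24 x^{2} - 96 x + 128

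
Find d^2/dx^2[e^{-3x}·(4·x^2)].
4 \left(9 x^{2} - 12 x + 2\right) e^{- 3 x}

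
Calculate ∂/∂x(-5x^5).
- 25 x^{4}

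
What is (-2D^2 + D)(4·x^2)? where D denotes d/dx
8 x - 16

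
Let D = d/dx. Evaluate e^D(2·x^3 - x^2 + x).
2 x^{3} + 5 x^{2} + 5 x + 2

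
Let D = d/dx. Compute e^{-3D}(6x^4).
6 x^{4} - 72 x^{3} + 324 x^{2} - 648 x + 486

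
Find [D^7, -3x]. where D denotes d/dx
-21D^{6}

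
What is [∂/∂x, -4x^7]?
- 28 x^{6}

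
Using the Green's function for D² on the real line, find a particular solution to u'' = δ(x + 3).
\frac{|x + 3|}{2}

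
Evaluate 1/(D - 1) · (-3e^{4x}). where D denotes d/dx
- e^{4 x}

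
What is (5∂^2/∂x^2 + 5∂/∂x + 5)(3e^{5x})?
465 e^{5 x}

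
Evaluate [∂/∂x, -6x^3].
- 18 x^{2}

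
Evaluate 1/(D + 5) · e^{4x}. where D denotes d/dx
\frac{e^{4 x}}{9}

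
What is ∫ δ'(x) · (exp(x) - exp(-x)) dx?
-2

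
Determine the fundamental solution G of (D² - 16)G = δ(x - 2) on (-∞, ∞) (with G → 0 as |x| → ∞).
-\frac{e^{-4|x - 2|}}{8}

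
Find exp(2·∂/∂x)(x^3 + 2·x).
x^{3} + 6 x^{2} + 14 x + 12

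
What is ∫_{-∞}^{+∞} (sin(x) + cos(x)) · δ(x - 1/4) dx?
\sqrt{2} \sin{\left(\frac{1}{4} + \frac{\pi}{4} \right)}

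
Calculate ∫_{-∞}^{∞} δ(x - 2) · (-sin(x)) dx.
- \sin{\left(2 \right)}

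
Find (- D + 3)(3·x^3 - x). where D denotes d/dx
9 x^{3} - 9 x^{2} - 3 x + 1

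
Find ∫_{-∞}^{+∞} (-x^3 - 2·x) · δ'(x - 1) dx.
5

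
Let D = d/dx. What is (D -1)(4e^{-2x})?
- 12 e^{- 2 x}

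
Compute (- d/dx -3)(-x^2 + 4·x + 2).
3 x^{2} - 10 x - 10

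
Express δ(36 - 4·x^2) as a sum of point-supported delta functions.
\frac{\delta(x - 3) + \delta(x + 3)}{24}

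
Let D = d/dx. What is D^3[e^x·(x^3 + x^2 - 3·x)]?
\left(x^{3} + 10 x^{2} + 21 x + 3\right) e^{x}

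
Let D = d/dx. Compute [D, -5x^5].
- 25 x^{4}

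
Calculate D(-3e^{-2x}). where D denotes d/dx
6 e^{- 2 x}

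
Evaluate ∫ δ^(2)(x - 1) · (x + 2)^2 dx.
2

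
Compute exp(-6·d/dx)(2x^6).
2 x^{6} - 72 x^{5} + 1080 x^{4} - 8640 x^{3} + 38880 x^{2} - 93312 x + 93312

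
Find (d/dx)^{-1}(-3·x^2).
- x^{3}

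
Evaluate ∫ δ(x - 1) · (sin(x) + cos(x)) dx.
\cos{\left(1 \right)} + \sin{\left(1 \right)}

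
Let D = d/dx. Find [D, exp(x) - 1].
e^{x}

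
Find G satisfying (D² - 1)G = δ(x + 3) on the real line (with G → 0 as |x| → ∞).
-\frac{e^{-|x + 3|}}{2}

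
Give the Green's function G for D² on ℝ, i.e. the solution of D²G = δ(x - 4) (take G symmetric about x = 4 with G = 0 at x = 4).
\frac{|x - 4|}{2}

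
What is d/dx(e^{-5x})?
- 5 e^{- 5 x}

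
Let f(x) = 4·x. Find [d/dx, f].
4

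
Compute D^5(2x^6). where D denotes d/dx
1440 x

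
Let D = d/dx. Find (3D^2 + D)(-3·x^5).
15 x^{3} \left(- x - 12\right)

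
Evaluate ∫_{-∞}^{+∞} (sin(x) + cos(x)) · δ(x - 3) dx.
\cos{\left(3 \right)} + \sin{\left(3 \right)}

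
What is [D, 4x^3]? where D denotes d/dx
12 x^{2}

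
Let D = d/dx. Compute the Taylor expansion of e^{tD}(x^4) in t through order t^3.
x \left(4 t^{3} + 6 t^{2} x + 4 t x^{2} + x^{3}\right)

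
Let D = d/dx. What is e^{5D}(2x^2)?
2 x^{2} + 20 x + 50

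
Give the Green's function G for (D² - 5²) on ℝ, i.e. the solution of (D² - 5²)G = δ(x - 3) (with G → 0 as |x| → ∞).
-\frac{e^{-5|x - 3|}}{10}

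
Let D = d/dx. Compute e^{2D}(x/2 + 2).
\frac{x}{2} + 3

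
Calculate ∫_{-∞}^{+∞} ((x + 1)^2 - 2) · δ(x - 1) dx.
2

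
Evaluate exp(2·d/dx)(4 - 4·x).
- 4 x - 4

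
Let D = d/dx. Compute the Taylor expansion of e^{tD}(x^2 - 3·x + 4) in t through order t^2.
t^{2} + t \left(2 x - 3\right) + x^{2} - 3 x + 4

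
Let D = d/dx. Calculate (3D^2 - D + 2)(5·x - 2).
10 x - 9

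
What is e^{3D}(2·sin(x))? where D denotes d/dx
2 \sin{\left(x + 3 \right)}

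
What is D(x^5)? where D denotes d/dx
5 x^{4}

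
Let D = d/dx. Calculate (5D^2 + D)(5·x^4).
20 x^{2} \left(x + 15\right)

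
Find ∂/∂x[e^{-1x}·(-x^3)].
x^{2} \left(x - 3\right) e^{- x}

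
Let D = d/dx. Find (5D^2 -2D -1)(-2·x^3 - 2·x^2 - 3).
2 x^{3} + 14 x^{2} - 52 x - 17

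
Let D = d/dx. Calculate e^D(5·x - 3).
5 x + 2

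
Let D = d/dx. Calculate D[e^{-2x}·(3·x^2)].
6 x \left(1 - x\right) e^{- 2 x}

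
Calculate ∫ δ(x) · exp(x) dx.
1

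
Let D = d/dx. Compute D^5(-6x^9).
- 90720 x^{4}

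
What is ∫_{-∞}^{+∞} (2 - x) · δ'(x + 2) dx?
1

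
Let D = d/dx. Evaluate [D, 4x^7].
28 x^{6}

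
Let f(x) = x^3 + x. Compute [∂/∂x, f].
3 x^{2} + 1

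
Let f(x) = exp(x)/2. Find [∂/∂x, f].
\frac{e^{x}}{2}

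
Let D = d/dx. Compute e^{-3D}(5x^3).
5 x^{3} - 45 x^{2} + 135 x - 135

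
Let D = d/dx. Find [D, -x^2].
- 2 x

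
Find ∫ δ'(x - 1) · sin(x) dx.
- \cos{\left(1 \right)}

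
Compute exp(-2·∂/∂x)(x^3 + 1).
x^{3} - 6 x^{2} + 12 x - 7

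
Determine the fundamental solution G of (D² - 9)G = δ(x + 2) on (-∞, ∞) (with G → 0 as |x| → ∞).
-\frac{e^{-3|x + 2|}}{6}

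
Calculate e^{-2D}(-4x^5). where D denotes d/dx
- 4 x^{5} + 40 x^{4} - 160 x^{3} + 320 x^{2} - 320 x + 128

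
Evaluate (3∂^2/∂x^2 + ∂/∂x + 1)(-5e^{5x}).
- 405 e^{5 x}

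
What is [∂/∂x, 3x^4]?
12 x^{3}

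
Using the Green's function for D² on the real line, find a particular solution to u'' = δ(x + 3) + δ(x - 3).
\frac{|x + 3|}{2} + \frac{|x - 3|}{2}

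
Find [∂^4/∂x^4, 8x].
32\frac{d^{3}}{dx^{3}}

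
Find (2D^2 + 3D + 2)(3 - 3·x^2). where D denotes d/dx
- 6 x^{2} - 18 x - 6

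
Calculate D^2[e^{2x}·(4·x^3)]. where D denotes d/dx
8 x \left(2 x^{2} + 6 x + 3\right) e^{2 x}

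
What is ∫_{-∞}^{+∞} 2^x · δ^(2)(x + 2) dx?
\frac{\log{\left(2 \right)}^{2}}{4}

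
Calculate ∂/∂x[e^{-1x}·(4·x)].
4 \left(1 - x\right) e^{- x}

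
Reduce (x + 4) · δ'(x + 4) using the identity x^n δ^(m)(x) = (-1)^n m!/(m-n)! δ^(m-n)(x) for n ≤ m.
-\delta(x + 4)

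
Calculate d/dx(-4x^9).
- 36 x^{8}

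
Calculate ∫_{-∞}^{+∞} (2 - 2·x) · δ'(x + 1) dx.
2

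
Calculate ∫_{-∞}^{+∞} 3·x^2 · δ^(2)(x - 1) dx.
6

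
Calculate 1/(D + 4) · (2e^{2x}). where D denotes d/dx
\frac{e^{2 x}}{3}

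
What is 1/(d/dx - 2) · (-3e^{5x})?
- e^{5 x}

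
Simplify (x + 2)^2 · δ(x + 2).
0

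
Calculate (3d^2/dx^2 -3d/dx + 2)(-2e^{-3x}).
- 76 e^{- 3 x}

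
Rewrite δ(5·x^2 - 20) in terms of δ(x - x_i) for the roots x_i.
\frac{\delta(x - 2) + \delta(x + 2)}{20}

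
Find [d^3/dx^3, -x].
-3\frac{d^{2}}{dx^{2}}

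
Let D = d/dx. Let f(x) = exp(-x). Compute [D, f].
- e^{- x}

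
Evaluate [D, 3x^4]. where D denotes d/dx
12 x^{3}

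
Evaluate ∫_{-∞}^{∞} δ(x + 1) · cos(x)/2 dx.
\frac{\cos{\left(1 \right)}}{2}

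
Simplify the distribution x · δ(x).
0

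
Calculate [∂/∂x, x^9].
9 x^{8}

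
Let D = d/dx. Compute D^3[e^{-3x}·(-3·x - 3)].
81 x e^{- 3 x}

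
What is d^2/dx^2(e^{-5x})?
25 e^{- 5 x}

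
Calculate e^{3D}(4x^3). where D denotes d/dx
4 x^{3} + 36 x^{2} + 108 x + 108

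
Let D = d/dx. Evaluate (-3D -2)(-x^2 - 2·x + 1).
2 x^{2} + 10 x + 4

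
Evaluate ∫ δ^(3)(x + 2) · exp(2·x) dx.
- \frac{8}{e^{4}}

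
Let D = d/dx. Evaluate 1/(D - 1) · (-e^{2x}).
- e^{2 x}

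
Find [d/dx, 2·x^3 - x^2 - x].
6 x^{2} - 2 x - 1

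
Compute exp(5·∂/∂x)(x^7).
x^{7} + 35 x^{6} + 525 x^{5} + 4375 x^{4} + 21875 x^{3} + 65625 x^{2} + 109375 x + 78125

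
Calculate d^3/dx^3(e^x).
e^{x}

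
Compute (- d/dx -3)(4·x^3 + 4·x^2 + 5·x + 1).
- 12 x^{3} - 24 x^{2} - 23 x - 8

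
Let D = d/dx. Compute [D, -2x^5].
- 10 x^{4}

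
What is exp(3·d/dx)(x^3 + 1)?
x^{3} + 9 x^{2} + 27 x + 28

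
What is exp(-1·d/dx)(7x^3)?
7 x^{3} - 21 x^{2} + 21 x - 7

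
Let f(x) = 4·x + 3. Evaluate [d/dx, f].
4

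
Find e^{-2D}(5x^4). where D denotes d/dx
5 x^{4} - 40 x^{3} + 120 x^{2} - 160 x + 80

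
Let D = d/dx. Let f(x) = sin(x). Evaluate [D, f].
\cos{\left(x \right)}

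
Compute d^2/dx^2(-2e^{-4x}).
- 32 e^{- 4 x}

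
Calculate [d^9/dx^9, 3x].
27\frac{d^{8}}{dx^{8}}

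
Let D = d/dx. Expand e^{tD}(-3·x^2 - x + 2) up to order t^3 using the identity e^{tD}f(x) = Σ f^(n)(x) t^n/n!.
- 3 t^{2} - t \left(6 x + 1\right) - 3 x^{2} - x + 2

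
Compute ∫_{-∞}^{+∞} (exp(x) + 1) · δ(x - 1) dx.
1 + e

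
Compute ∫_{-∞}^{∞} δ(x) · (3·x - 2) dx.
-2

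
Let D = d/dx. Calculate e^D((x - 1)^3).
x^{3}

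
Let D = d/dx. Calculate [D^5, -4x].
-20D^{4}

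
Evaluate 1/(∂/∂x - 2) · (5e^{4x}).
\frac{5 e^{4 x}}{2}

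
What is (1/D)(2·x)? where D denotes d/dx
x^{2}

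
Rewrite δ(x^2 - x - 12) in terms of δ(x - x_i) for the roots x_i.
\frac{\delta(x + 3) + \delta(x - 4)}{7}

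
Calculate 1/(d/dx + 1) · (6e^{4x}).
\frac{6 e^{4 x}}{5}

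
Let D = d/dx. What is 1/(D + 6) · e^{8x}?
\frac{e^{8 x}}{14}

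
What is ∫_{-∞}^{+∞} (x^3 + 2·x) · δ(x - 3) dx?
33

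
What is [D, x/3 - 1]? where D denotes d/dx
\frac{1}{3}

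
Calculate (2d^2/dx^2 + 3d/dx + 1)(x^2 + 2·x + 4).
x^{2} + 8 x + 14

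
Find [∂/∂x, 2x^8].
16 x^{7}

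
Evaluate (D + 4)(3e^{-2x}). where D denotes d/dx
6 e^{- 2 x}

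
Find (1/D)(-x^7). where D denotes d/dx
- \frac{x^{8}}{8}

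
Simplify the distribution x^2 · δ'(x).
0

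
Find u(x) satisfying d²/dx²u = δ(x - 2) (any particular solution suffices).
\frac{|x - 2|}{2}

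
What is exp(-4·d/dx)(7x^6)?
7 x^{6} - 168 x^{5} + 1680 x^{4} - 8960 x^{3} + 26880 x^{2} - 43008 x + 28672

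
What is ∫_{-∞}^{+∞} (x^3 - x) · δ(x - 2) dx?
6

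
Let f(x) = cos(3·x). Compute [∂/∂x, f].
- 3 \sin{\left(3 x \right)}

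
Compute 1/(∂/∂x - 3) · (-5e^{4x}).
- 5 e^{4 x}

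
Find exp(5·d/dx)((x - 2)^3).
x^{3} + 9 x^{2} + 27 x + 27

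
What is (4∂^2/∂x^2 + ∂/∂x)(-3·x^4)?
12 x^{2} \left(- x - 12\right)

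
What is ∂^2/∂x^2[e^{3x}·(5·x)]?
\left(45 x + 30\right) e^{3 x}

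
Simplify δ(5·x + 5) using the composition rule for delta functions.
\frac{\delta(x + 1)}{5}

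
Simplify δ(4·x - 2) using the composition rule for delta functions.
\frac{\delta(x - 1/2)}{4}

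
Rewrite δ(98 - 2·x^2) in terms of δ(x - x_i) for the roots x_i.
\frac{\delta(x - 7) + \delta(x + 7)}{28}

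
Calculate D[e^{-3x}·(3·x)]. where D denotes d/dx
3 \left(1 - 3 x\right) e^{- 3 x}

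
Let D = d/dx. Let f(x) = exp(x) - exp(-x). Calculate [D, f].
2 \cosh{\left(x \right)}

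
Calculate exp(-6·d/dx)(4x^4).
4 x^{4} - 96 x^{3} + 864 x^{2} - 3456 x + 5184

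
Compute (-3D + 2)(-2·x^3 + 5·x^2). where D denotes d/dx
2 x \left(- 2 x^{2} + 14 x - 15\right)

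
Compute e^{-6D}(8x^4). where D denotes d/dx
8 x^{4} - 192 x^{3} + 1728 x^{2} - 6912 x + 10368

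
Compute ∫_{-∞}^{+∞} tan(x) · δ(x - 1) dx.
\tan{\left(1 \right)}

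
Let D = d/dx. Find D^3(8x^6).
960 x^{3}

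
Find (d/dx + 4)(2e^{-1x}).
6 e^{- x}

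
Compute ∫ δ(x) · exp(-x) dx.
1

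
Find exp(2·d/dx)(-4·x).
- 4 x - 8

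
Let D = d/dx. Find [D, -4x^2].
- 8 x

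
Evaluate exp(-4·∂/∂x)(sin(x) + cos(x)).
\sqrt{2} \cos{\left(- x + \frac{\pi}{4} + 4 \right)}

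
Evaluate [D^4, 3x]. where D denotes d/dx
12D^{3}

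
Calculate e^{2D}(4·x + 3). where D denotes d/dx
4 x + 11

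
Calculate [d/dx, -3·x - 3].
-3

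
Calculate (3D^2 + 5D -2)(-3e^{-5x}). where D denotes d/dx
- 144 e^{- 5 x}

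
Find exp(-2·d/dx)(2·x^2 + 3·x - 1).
2 x^{2} - 5 x + 1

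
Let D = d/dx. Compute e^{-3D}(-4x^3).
- 4 x^{3} + 36 x^{2} - 108 x + 108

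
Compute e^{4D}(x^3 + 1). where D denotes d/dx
x^{3} + 12 x^{2} + 48 x + 65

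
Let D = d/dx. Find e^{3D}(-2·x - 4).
- 2 x - 10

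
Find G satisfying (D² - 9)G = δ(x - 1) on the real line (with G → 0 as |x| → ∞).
-\frac{e^{-3|x - 1|}}{6}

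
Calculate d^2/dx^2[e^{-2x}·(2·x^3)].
4 x \left(2 x^{2} - 6 x + 3\right) e^{- 2 x}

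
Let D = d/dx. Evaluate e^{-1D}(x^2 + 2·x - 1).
x^{2} - 2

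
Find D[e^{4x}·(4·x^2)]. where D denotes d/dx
8 x \left(2 x + 1\right) e^{4 x}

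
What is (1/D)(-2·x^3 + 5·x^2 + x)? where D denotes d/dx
- \frac{x^{4}}{2} + \frac{5 x^{3}}{3} + \frac{x^{2}}{2}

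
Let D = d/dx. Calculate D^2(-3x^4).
- 36 x^{2}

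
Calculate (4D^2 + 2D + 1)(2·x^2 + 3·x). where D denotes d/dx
2 x^{2} + 11 x + 22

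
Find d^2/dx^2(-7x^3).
- 42 x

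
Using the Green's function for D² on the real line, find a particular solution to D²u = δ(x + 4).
\frac{|x + 4|}{2}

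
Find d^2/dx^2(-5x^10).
- 450 x^{8}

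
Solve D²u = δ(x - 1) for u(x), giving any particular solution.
\frac{|x - 1|}{2}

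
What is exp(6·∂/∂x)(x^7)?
x^{7} + 42 x^{6} + 756 x^{5} + 7560 x^{4} + 45360 x^{3} + 163296 x^{2} + 326592 x + 279936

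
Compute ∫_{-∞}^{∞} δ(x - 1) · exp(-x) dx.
e^{-1}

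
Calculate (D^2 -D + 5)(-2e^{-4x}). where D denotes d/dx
- 50 e^{- 4 x}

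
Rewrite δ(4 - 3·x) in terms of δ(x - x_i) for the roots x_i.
\frac{\delta(x - 4/3)}{3}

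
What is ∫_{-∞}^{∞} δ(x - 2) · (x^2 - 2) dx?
2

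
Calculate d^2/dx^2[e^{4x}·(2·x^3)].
4 x \left(8 x^{2} + 12 x + 3\right) e^{4 x}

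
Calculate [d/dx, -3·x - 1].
-3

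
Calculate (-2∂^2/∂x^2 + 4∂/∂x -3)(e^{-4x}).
- 51 e^{- 4 x}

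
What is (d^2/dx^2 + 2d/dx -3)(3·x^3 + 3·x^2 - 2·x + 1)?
- 9 x^{3} + 9 x^{2} + 36 x - 1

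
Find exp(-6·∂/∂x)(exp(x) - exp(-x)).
- e^{6 - x} + e^{x - 6}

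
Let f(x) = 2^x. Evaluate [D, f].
2^{x} \log{\left(2 \right)}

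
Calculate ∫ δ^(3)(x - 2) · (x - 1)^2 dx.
0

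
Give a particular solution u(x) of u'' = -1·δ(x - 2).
-\frac{|x - 2|}{2}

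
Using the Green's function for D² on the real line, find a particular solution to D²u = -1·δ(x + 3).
-\frac{|x + 3|}{2}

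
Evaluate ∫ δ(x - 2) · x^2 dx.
4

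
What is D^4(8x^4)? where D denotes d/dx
192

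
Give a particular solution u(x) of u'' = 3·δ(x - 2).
\frac{3|x - 2|}{2}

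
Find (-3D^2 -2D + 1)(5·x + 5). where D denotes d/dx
5 x - 5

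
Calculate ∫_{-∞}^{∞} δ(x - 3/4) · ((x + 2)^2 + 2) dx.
\frac{153}{16}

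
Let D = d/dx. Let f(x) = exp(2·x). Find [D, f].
2 e^{2 x}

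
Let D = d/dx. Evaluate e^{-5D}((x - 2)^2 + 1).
x^{2} - 14 x + 50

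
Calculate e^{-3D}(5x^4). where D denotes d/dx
5 x^{4} - 60 x^{3} + 270 x^{2} - 540 x + 405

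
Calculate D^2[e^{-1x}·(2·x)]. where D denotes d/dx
2 \left(x - 2\right) e^{- x}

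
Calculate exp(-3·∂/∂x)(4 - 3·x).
13 - 3 x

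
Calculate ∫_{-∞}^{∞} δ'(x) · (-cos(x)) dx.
0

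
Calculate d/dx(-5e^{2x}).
- 10 e^{2 x}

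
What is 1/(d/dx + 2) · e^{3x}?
\frac{e^{3 x}}{5}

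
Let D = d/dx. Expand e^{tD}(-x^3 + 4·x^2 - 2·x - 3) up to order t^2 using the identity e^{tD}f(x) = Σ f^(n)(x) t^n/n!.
- t^{2} \left(3 x - 4\right) - t \left(3 x^{2} - 8 x + 2\right) - x^{3} + 4 x^{2} - 2 x - 3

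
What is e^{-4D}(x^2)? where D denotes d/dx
x^{2} - 8 x + 16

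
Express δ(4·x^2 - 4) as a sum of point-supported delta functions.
\frac{\delta(x - 1) + \delta(x + 1)}{8}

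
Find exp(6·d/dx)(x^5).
x^{5} + 30 x^{4} + 360 x^{3} + 2160 x^{2} + 6480 x + 7776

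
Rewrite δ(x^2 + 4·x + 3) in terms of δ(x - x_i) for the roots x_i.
\frac{\delta(x + 1) + \delta(x + 3)}{2}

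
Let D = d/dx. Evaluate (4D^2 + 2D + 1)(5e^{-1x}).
15 e^{- x}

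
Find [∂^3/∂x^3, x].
3\frac{d^{2}}{dx^{2}}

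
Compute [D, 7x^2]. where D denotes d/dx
14 x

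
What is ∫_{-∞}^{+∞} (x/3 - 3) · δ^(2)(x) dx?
0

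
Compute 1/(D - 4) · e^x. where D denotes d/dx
- \frac{e^{x}}{3}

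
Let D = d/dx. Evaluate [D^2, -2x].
-4D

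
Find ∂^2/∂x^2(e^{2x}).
4 e^{2 x}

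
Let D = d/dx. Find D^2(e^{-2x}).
4 e^{- 2 x}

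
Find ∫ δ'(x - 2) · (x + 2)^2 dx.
-8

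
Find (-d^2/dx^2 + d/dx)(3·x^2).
6 x - 6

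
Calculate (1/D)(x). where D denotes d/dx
\frac{x^{2}}{2}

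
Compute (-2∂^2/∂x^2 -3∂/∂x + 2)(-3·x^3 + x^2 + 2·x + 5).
x \left(- 6 x^{2} + 29 x + 34\right)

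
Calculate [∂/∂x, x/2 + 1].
\frac{1}{2}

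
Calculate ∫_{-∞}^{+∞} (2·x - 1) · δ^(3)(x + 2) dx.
0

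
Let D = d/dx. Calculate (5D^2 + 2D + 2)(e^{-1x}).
5 e^{- x}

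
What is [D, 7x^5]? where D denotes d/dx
35 x^{4}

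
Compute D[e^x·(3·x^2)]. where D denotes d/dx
3 x \left(x + 2\right) e^{x}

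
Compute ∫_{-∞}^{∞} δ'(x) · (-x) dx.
1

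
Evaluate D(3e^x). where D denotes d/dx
3 e^{x}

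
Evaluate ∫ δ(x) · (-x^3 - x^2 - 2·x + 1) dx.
1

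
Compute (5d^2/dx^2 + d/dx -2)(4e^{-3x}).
160 e^{- 3 x}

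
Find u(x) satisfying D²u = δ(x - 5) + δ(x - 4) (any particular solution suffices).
\frac{|x - 5|}{2} + \frac{|x - 4|}{2}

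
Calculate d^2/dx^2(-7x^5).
- 140 x^{3}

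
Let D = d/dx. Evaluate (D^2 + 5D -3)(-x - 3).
3 x + 4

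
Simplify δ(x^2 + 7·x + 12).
\frac{\delta(x + 4) + \delta(x + 3)}{1}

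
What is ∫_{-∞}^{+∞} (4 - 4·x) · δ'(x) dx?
4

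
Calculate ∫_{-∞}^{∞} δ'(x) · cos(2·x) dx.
0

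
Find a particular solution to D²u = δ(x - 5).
\frac{|x - 5|}{2}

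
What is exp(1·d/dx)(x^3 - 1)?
x \left(x^{2} + 3 x + 3\right)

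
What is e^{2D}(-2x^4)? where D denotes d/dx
- 2 x^{4} - 16 x^{3} - 48 x^{2} - 64 x - 32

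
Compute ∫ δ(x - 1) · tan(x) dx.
\tan{\left(1 \right)}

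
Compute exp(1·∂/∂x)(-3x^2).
- 3 x^{2} - 6 x - 3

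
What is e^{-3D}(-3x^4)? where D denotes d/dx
- 3 x^{4} + 36 x^{3} - 162 x^{2} + 324 x - 243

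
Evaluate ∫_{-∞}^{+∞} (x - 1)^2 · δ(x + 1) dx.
4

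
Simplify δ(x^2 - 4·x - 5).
\frac{\delta(x + 1) + \delta(x - 5)}{6}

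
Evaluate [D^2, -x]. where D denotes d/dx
-2D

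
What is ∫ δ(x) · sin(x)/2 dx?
0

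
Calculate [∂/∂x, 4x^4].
16 x^{3}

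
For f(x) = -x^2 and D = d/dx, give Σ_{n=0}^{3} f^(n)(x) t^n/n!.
- t^{2} - 2 t x - x^{2}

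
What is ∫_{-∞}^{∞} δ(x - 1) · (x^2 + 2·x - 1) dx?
2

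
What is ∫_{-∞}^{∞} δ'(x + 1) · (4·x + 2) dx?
-4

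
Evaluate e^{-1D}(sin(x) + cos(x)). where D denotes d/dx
\sqrt{2} \cos{\left(- x + \frac{\pi}{4} + 1 \right)}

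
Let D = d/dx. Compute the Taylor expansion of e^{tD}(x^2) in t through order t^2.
t^{2} + 2 t x + x^{2}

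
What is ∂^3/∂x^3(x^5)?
60 x^{2}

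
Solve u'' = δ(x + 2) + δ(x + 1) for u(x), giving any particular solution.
\frac{|x + 2|}{2} + \frac{|x + 1|}{2}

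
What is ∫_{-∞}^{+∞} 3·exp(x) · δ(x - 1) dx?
3 e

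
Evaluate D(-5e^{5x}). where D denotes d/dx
- 25 e^{5 x}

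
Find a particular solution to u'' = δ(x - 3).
\frac{|x - 3|}{2}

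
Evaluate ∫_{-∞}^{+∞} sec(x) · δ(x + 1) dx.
\sec{\left(1 \right)}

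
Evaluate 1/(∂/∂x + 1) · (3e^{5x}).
\frac{e^{5 x}}{2}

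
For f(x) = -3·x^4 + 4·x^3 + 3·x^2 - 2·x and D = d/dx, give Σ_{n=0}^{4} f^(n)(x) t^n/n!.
- 3 t^{4} - t^{3} \left(12 x - 4\right) + t^{2} \left(- 18 x^{2} + 12 x + 3\right) - 2 t \left(6 x^{3} - 6 x^{2} - 3 x + 1\right) - 3 x^{4} + 4 x^{3} + 3 x^{2} - 2 x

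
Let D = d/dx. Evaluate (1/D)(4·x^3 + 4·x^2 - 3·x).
x^{4} + \frac{4 x^{3}}{3} - \frac{3 x^{2}}{2}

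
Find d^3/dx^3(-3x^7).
- 630 x^{4}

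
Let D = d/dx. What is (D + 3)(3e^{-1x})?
6 e^{- x}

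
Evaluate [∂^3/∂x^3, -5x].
-15\frac{d^{2}}{dx^{2}}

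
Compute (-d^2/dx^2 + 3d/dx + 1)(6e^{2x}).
18 e^{2 x}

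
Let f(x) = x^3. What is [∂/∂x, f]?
3 x^{2}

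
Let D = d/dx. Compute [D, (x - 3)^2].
2 x - 6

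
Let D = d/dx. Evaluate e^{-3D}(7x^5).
7 x^{5} - 105 x^{4} + 630 x^{3} - 1890 x^{2} + 2835 x - 1701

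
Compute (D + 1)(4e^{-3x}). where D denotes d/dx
- 8 e^{- 3 x}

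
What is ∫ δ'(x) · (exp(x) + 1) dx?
-1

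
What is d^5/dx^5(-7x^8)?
- 47040 x^{3}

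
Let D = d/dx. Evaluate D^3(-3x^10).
- 2160 x^{7}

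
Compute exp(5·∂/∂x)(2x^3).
2 x^{3} + 30 x^{2} + 150 x + 250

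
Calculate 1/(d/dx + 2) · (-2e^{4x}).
- \frac{e^{4 x}}{3}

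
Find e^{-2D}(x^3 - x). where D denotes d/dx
x^{3} - 6 x^{2} + 11 x - 6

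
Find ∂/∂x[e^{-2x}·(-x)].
\left(2 x - 1\right) e^{- 2 x}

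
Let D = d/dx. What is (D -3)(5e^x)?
- 10 e^{x}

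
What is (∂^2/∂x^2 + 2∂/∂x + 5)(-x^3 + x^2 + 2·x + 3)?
- 5 x^{3} - x^{2} + 8 x + 21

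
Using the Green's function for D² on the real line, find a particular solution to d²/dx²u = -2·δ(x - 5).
-|x - 5|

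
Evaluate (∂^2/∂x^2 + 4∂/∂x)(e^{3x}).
21 e^{3 x}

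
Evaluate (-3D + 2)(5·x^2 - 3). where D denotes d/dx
10 x^{2} - 30 x - 6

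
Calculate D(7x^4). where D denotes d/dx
28 x^{3}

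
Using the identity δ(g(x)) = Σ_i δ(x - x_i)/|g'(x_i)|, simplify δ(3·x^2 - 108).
\frac{\delta(x - 6) + \delta(x + 6)}{36}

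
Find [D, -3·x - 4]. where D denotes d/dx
-3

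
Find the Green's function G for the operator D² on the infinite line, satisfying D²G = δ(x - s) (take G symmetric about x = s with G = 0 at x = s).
\frac{|x - s|}{2}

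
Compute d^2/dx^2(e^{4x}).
16 e^{4 x}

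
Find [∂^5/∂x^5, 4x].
20\frac{d^{4}}{dx^{4}}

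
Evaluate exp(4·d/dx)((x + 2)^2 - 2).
x^{2} + 12 x + 34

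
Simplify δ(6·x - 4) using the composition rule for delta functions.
\frac{\delta(x - 2/3)}{6}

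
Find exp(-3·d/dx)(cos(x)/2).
\frac{\cos{\left(x - 3 \right)}}{2}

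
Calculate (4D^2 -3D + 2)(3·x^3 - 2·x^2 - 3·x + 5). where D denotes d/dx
6 x^{3} - 31 x^{2} + 78 x + 3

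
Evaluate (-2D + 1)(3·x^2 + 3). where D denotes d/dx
3 x^{2} - 12 x + 3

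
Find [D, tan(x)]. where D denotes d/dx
\frac{1}{\cos^{2}{\left(x \right)}}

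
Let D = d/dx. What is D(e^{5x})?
5 e^{5 x}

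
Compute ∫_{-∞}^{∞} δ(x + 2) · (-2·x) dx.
4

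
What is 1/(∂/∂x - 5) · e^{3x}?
- \frac{e^{3 x}}{2}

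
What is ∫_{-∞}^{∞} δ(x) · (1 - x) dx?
1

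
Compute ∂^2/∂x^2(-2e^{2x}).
- 8 e^{2 x}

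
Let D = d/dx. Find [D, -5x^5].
- 25 x^{4}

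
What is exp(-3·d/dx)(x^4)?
x^{4} - 12 x^{3} + 54 x^{2} - 108 x + 81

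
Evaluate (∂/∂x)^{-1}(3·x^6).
\frac{3 x^{7}}{7}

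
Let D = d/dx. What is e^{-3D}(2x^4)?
2 x^{4} - 24 x^{3} + 108 x^{2} - 216 x + 162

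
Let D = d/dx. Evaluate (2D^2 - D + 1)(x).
x - 1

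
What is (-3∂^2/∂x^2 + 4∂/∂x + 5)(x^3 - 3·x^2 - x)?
5 x^{3} - 3 x^{2} - 47 x + 14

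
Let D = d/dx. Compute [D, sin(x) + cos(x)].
- \sin{\left(x \right)} + \cos{\left(x \right)}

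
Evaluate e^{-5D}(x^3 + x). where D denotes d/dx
x^{3} - 15 x^{2} + 76 x - 130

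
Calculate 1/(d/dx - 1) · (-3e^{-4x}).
\frac{3 e^{- 4 x}}{5}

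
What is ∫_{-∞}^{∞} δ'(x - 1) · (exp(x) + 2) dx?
- e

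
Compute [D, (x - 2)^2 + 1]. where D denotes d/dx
2 x - 4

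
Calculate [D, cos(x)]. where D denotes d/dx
- \sin{\left(x \right)}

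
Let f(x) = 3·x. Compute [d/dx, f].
3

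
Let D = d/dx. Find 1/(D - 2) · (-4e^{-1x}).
\frac{4 e^{- x}}{3}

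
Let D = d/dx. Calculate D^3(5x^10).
3600 x^{7}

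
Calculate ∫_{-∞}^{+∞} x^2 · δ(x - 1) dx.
1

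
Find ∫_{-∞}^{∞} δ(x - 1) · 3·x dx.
3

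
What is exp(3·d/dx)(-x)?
- x - 3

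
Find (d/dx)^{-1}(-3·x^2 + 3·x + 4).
- x^{3} + \frac{3 x^{2}}{2} + 4 x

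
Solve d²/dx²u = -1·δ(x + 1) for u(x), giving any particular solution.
-\frac{|x + 1|}{2}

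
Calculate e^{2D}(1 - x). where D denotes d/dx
- x - 1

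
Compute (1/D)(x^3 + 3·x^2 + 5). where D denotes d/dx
\frac{x^{4}}{4} + x^{3} + 5 x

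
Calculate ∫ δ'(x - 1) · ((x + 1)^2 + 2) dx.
-4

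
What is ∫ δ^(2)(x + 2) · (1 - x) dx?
0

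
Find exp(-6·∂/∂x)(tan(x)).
\tan{\left(x - 6 \right)}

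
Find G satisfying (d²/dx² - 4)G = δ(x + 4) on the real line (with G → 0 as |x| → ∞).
-\frac{e^{-2|x + 4|}}{4}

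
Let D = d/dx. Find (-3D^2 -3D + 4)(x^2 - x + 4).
4 x^{2} - 10 x + 13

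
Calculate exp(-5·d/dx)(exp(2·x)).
e^{2 x - 10}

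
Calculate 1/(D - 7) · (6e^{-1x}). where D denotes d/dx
- \frac{3 e^{- x}}{4}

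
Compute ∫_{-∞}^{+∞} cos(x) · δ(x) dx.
1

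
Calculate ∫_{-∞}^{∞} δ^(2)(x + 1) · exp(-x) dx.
e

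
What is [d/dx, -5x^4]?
- 20 x^{3}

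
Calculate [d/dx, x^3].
3 x^{2}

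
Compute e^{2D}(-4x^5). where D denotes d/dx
- 4 x^{5} - 40 x^{4} - 160 x^{3} - 320 x^{2} - 320 x - 128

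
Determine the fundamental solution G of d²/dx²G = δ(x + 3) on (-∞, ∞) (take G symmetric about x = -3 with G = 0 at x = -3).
\frac{|x + 3|}{2}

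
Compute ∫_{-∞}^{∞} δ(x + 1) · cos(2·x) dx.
\cos{\left(2 \right)}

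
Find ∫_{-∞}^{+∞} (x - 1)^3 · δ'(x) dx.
-3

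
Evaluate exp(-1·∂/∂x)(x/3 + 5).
\frac{x}{3} + \frac{14}{3}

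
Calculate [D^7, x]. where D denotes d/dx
7D^{6}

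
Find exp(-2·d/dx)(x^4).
x^{4} - 8 x^{3} + 24 x^{2} - 32 x + 16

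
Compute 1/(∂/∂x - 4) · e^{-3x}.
- \frac{e^{- 3 x}}{7}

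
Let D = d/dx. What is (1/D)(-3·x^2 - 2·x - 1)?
- x^{3} - x^{2} - x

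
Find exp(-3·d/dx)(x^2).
x^{2} - 6 x + 9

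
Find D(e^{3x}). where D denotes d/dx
3 e^{3 x}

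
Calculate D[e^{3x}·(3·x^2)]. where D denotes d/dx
3 x \left(3 x + 2\right) e^{3 x}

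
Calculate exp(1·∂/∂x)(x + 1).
x + 2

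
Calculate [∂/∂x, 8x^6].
48 x^{5}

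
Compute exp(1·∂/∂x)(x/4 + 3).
\frac{x}{4} + \frac{13}{4}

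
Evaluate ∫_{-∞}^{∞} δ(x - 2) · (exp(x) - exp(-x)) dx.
2 \sinh{\left(2 \right)}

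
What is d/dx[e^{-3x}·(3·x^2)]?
3 x \left(2 - 3 x\right) e^{- 3 x}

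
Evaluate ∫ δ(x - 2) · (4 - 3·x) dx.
-2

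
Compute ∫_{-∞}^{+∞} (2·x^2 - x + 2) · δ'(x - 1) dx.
-3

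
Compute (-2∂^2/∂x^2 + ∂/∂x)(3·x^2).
6 x - 12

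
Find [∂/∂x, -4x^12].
- 48 x^{11}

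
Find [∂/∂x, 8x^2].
16 x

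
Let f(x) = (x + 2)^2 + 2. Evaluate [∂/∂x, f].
2 x + 4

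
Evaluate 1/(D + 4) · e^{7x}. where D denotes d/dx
\frac{e^{7 x}}{11}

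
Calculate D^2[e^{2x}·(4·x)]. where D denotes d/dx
16 \left(x + 1\right) e^{2 x}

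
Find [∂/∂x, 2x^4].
8 x^{3}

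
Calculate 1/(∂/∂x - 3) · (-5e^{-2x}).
e^{- 2 x}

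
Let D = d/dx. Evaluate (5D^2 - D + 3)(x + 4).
3 x + 11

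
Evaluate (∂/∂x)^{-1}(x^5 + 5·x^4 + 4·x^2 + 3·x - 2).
\frac{x^{6}}{6} + x^{5} + \frac{4 x^{3}}{3} + \frac{3 x^{2}}{2} - 2 x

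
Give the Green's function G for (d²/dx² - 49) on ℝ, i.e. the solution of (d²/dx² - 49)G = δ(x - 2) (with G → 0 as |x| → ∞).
-\frac{e^{-7|x - 2|}}{14}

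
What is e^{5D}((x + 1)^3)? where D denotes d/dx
x^{3} + 18 x^{2} + 108 x + 216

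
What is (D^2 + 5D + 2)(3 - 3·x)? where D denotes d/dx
- 6 x - 9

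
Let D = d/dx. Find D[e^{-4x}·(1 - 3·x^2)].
2 \left(6 x^{2} - 3 x - 2\right) e^{- 4 x}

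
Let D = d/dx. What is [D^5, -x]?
-5D^{4}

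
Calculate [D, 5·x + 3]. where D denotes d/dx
5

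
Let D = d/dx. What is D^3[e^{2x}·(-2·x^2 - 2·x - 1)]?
\left(- 16 x^{2} - 64 x - 56\right) e^{2 x}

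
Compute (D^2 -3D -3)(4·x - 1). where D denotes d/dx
- 12 x - 9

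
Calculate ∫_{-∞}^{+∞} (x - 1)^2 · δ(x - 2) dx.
1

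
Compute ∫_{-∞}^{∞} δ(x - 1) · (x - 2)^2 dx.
1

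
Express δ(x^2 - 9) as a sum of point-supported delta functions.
\frac{\delta(x - 3) + \delta(x + 3)}{6}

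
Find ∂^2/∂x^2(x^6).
30 x^{4}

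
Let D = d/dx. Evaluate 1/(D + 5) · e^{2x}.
\frac{e^{2 x}}{7}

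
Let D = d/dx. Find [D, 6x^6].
36 x^{5}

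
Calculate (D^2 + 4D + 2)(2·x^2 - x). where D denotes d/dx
2 x \left(2 x + 7\right)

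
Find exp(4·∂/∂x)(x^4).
x^{4} + 16 x^{3} + 96 x^{2} + 256 x + 256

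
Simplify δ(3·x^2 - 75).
\frac{\delta(x - 5) + \delta(x + 5)}{30}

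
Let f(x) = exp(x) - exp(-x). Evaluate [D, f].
2 \cosh{\left(x \right)}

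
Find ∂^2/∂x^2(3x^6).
90 x^{4}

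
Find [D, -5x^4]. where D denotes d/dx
- 20 x^{3}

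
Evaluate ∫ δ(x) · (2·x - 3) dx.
-3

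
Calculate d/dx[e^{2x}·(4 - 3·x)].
\left(5 - 6 x\right) e^{2 x}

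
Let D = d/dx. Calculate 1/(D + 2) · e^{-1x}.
e^{- x}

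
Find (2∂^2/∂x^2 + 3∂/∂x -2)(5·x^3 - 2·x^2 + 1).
- 10 x^{3} + 49 x^{2} + 48 x - 10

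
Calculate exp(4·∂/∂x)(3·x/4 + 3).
\frac{3 x}{4} + 6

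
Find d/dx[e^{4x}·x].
\left(4 x + 1\right) e^{4 x}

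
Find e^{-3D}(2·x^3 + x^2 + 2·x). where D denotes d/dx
2 x^{3} - 17 x^{2} + 50 x - 51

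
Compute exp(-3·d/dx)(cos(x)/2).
\frac{\cos{\left(x - 3 \right)}}{2}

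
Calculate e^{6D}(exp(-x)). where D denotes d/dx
e^{- x - 6}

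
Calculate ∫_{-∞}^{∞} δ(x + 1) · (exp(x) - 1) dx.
-1 + e^{-1}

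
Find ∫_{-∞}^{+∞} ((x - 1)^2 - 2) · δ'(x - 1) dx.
0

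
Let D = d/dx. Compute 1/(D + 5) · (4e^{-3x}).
2 e^{- 3 x}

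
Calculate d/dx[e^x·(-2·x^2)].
2 x \left(- x - 2\right) e^{x}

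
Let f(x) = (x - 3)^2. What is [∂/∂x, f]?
2 x - 6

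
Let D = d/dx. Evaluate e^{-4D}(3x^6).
3 x^{6} - 72 x^{5} + 720 x^{4} - 3840 x^{3} + 11520 x^{2} - 18432 x + 12288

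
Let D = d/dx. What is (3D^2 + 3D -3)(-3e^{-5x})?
- 171 e^{- 5 x}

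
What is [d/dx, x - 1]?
1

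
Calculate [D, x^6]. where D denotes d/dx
6 x^{5}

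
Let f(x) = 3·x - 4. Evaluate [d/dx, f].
3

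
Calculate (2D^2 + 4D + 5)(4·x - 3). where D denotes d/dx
20 x + 1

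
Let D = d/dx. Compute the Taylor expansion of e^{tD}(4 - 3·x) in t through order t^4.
- 3 t - 3 x + 4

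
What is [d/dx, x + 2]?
1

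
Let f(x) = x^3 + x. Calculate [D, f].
3 x^{2} + 1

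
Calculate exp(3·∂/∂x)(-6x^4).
- 6 x^{4} - 72 x^{3} - 324 x^{2} - 648 x - 486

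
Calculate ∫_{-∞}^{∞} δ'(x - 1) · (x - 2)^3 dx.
-3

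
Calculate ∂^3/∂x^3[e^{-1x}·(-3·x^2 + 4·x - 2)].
\left(3 x^{2} - 22 x + 32\right) e^{- x}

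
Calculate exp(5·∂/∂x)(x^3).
x^{3} + 15 x^{2} + 75 x + 125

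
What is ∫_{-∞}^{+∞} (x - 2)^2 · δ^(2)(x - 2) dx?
2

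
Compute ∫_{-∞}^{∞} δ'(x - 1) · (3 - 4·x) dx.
4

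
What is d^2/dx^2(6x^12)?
792 x^{10}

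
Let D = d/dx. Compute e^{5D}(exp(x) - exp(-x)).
2 \sinh{\left(x + 5 \right)}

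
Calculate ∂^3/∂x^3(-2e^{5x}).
- 250 e^{5 x}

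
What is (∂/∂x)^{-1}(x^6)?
\frac{x^{7}}{7}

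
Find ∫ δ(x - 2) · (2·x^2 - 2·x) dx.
4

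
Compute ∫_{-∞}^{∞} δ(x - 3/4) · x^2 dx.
\frac{9}{16}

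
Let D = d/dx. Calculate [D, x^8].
8 x^{7}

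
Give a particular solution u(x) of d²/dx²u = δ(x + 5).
\frac{|x + 5|}{2}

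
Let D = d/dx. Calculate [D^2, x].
2D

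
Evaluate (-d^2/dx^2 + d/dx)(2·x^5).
10 x^{3} \left(x - 4\right)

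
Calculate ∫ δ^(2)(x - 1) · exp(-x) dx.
e^{-1}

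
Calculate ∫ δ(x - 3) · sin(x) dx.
\sin{\left(3 \right)}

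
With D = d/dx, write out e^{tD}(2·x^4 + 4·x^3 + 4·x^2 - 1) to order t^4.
2 t^{4} + t^{3} \left(8 x + 4\right) + t^{2} \left(12 x^{2} + 12 x + 4\right) + 4 t x \left(2 x^{2} + 3 x + 2\right) + 2 x^{4} + 4 x^{3} + 4 x^{2} - 1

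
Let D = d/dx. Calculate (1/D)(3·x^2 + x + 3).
x^{3} + \frac{x^{2}}{2} + 3 x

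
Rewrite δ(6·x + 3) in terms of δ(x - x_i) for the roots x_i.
\frac{\delta(x + 1/2)}{6}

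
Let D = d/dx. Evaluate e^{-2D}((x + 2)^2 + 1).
x^{2} + 1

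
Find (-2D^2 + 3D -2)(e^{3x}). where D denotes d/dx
- 11 e^{3 x}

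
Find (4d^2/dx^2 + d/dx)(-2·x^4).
8 x^{2} \left(- x - 12\right)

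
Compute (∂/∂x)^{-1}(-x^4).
- \frac{x^{5}}{5}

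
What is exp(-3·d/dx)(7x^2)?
7 x^{2} - 42 x + 63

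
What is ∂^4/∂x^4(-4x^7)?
- 3360 x^{3}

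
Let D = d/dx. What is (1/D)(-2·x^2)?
- \frac{2 x^{3}}{3}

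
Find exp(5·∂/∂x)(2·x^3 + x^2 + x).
2 x^{3} + 31 x^{2} + 161 x + 280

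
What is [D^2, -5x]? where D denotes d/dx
-10D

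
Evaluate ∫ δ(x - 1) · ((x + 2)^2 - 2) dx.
7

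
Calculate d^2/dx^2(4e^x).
4 e^{x}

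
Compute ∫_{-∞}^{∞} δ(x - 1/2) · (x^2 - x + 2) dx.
\frac{7}{4}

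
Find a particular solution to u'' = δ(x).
\frac{|x|}{2}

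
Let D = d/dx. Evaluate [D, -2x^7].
- 14 x^{6}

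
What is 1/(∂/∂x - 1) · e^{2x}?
e^{2 x}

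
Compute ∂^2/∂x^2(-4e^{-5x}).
- 100 e^{- 5 x}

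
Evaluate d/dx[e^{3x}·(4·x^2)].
4 x \left(3 x + 2\right) e^{3 x}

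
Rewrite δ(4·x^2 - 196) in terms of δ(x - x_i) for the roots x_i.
\frac{\delta(x - 7) + \delta(x + 7)}{56}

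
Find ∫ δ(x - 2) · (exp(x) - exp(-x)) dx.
2 \sinh{\left(2 \right)}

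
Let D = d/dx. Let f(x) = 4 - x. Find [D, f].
-1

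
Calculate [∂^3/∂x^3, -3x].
-9\frac{d^{2}}{dx^{2}}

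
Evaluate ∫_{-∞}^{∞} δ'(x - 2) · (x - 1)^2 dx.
-2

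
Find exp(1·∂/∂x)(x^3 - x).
x \left(x^{2} + 3 x + 2\right)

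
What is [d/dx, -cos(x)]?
\sin{\left(x \right)}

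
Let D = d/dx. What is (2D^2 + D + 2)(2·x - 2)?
4 x - 2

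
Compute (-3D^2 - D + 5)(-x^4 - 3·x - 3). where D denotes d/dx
- 5 x^{4} + 4 x^{3} + 36 x^{2} - 15 x - 12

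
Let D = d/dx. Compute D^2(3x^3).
18 x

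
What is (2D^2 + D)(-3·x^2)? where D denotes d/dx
- 6 x - 12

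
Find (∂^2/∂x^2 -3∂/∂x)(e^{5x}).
10 e^{5 x}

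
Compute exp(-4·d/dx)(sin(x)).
\sin{\left(x - 4 \right)}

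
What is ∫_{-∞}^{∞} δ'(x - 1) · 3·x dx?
-3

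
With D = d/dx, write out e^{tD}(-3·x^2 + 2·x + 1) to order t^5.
- 3 t^{2} - 2 t \left(3 x - 1\right) - 3 x^{2} + 2 x + 1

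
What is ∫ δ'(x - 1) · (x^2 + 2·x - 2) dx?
-4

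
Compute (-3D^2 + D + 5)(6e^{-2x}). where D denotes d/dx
- 54 e^{- 2 x}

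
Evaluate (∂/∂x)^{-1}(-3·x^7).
- \frac{3 x^{8}}{8}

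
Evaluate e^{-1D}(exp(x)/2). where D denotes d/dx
\frac{e^{x - 1}}{2}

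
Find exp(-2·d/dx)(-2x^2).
- 2 x^{2} + 8 x - 8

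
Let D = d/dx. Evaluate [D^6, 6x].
36D^{5}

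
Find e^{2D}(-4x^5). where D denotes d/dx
- 4 x^{5} - 40 x^{4} - 160 x^{3} - 320 x^{2} - 320 x - 128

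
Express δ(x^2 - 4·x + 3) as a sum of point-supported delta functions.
\frac{\delta(x - 3) + \delta(x - 1)}{2}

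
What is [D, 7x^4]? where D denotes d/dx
28 x^{3}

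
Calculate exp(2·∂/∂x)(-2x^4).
- 2 x^{4} - 16 x^{3} - 48 x^{2} - 64 x - 32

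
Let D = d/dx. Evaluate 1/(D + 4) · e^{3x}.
\frac{e^{3 x}}{7}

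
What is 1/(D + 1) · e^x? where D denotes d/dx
\frac{e^{x}}{2}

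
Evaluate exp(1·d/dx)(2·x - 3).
2 x - 1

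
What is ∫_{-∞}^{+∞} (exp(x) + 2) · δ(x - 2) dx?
2 + e^{2}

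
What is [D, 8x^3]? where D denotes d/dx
24 x^{2}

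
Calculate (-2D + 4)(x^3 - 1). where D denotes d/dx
4 x^{3} - 6 x^{2} - 4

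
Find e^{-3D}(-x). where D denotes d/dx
3 - x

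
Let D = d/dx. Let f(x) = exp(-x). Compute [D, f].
- e^{- x}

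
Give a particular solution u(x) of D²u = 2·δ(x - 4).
|x - 4|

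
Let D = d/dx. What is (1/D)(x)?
\frac{x^{2}}{2}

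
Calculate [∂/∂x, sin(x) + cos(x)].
- \sin{\left(x \right)} + \cos{\left(x \right)}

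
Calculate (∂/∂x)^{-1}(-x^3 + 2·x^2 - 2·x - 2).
- \frac{x^{4}}{4} + \frac{2 x^{3}}{3} - x^{2} - 2 x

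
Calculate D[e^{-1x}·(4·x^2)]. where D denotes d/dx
4 x \left(2 - x\right) e^{- x}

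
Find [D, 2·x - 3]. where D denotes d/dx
2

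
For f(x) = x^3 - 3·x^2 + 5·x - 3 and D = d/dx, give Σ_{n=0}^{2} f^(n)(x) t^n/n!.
3 t^{2} \left(x - 1\right) + t \left(3 x^{2} - 6 x + 5\right) + x^{3} - 3 x^{2} + 5 x - 3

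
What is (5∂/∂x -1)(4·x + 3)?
17 - 4 x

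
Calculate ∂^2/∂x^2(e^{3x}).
9 e^{3 x}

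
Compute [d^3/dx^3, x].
3\frac{d^{2}}{dx^{2}}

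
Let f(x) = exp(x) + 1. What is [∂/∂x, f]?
e^{x}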